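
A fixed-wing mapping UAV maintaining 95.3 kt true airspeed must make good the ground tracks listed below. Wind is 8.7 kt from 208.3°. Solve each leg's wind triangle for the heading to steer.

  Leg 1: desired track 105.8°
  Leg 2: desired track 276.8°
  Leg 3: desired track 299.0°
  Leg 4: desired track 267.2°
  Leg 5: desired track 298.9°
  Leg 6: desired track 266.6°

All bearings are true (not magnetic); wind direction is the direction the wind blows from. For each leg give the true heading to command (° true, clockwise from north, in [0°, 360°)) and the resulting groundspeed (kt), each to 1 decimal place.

Leg 1: heading=110.9°, groundspeed=96.8 kt
Leg 2: heading=271.9°, groundspeed=91.8 kt
Leg 3: heading=293.8°, groundspeed=95.0 kt
Leg 4: heading=262.7°, groundspeed=90.5 kt
Leg 5: heading=293.7°, groundspeed=95.0 kt
Leg 6: heading=262.1°, groundspeed=90.4 kt

Leg 1: desired track 105.8°; wind correction +5.1° → command heading 110.9°, groundspeed 96.8 kt
Leg 2: desired track 276.8°; wind correction -4.9° → command heading 271.9°, groundspeed 91.8 kt
Leg 3: desired track 299.0°; wind correction -5.2° → command heading 293.8°, groundspeed 95.0 kt
Leg 4: desired track 267.2°; wind correction -4.5° → command heading 262.7°, groundspeed 90.5 kt
Leg 5: desired track 298.9°; wind correction -5.2° → command heading 293.7°, groundspeed 95.0 kt
Leg 6: desired track 266.6°; wind correction -4.5° → command heading 262.1°, groundspeed 90.4 kt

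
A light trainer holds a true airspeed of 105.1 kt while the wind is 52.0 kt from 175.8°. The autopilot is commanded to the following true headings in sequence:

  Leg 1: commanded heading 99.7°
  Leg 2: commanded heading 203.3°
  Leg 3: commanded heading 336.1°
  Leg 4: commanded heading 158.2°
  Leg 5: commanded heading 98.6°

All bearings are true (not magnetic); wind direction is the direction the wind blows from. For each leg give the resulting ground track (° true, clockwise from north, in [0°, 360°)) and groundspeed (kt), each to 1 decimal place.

Leg 1: heading 99.7°; drift -28.6° → track 71.1°, groundspeed 105.5 kt
Leg 2: heading 203.3°; drift +22.2° → track 225.5°, groundspeed 63.7 kt
Leg 3: heading 336.1°; drift +6.5° → track 342.6°, groundspeed 155.1 kt
Leg 4: heading 158.2°; drift -15.8° → track 142.4°, groundspeed 57.7 kt
Leg 5: heading 98.6°; drift -28.5° → track 70.1°, groundspeed 106.4 kt

Leg 1: track=71.1°, groundspeed=105.5 kt
Leg 2: track=225.5°, groundspeed=63.7 kt
Leg 3: track=342.6°, groundspeed=155.1 kt
Leg 4: track=142.4°, groundspeed=57.7 kt
Leg 5: track=70.1°, groundspeed=106.4 kt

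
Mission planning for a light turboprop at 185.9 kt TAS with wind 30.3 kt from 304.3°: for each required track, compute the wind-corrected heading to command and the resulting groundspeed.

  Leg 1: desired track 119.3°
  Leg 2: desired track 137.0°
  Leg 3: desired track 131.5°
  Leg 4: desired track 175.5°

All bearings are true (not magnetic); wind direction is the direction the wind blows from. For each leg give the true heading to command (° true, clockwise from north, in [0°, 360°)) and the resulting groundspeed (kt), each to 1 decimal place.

Leg 1: desired track 119.3°; wind correction -0.8° → command heading 118.5°, groundspeed 216.1 kt
Leg 2: desired track 137.0°; wind correction +2.1° → command heading 139.1°, groundspeed 215.3 kt
Leg 3: desired track 131.5°; wind correction +1.2° → command heading 132.7°, groundspeed 215.9 kt
Leg 4: desired track 175.5°; wind correction +7.3° → command heading 182.8°, groundspeed 203.4 kt

Leg 1: heading=118.5°, groundspeed=216.1 kt
Leg 2: heading=139.1°, groundspeed=215.3 kt
Leg 3: heading=132.7°, groundspeed=215.9 kt
Leg 4: heading=182.8°, groundspeed=203.4 kt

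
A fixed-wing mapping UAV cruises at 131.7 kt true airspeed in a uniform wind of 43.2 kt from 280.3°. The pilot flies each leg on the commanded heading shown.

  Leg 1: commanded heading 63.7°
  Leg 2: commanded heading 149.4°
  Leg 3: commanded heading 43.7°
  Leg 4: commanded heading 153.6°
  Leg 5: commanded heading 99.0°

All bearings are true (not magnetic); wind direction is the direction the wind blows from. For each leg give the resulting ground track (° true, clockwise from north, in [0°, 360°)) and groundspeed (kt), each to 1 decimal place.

Leg 1: track=72.5°, groundspeed=168.4 kt
Leg 2: track=137.9°, groundspeed=163.3 kt
Leg 3: track=56.8°, groundspeed=159.6 kt
Leg 4: track=141.2°, groundspeed=161.3 kt
Leg 5: track=99.3°, groundspeed=174.9 kt

Leg 1: heading 63.7°; drift +8.8° → track 72.5°, groundspeed 168.4 kt
Leg 2: heading 149.4°; drift -11.5° → track 137.9°, groundspeed 163.3 kt
Leg 3: heading 43.7°; drift +13.1° → track 56.8°, groundspeed 159.6 kt
Leg 4: heading 153.6°; drift -12.4° → track 141.2°, groundspeed 161.3 kt
Leg 5: heading 99.0°; drift +0.3° → track 99.3°, groundspeed 174.9 kt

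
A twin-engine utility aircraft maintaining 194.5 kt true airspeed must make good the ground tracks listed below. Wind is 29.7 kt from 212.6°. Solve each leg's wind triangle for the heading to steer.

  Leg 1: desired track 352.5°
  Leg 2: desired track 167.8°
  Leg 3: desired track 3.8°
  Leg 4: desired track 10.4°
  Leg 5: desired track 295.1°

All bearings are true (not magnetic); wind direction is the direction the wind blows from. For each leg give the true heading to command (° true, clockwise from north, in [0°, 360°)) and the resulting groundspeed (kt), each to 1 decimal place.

Leg 1: desired track 352.5°; wind correction -5.6° → command heading 346.9°, groundspeed 216.3 kt
Leg 2: desired track 167.8°; wind correction +6.2° → command heading 174.0°, groundspeed 172.3 kt
Leg 3: desired track 3.8°; wind correction -4.2° → command heading 359.6°, groundspeed 220.0 kt
Leg 4: desired track 10.4°; wind correction -3.3° → command heading 7.1°, groundspeed 221.7 kt
Leg 5: desired track 295.1°; wind correction -8.7° → command heading 286.4°, groundspeed 188.4 kt

Leg 1: heading=346.9°, groundspeed=216.3 kt
Leg 2: heading=174.0°, groundspeed=172.3 kt
Leg 3: heading=359.6°, groundspeed=220.0 kt
Leg 4: heading=7.1°, groundspeed=221.7 kt
Leg 5: heading=286.4°, groundspeed=188.4 kt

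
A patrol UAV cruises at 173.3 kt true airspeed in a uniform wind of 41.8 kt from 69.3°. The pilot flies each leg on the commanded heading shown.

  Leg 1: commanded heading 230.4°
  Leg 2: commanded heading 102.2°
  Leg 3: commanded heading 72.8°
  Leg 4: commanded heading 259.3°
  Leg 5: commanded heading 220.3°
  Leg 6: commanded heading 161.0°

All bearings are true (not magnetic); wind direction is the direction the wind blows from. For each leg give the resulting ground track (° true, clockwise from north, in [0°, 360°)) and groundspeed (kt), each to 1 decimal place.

Leg 1: track=234.0°, groundspeed=213.3 kt
Leg 2: track=111.5°, groundspeed=140.1 kt
Leg 3: track=73.9°, groundspeed=131.6 kt
Leg 4: track=257.4°, groundspeed=214.6 kt
Leg 5: track=225.8°, groundspeed=210.8 kt
Leg 6: track=174.5°, groundspeed=179.5 kt

Leg 1: heading 230.4°; drift +3.6° → track 234.0°, groundspeed 213.3 kt
Leg 2: heading 102.2°; drift +9.3° → track 111.5°, groundspeed 140.1 kt
Leg 3: heading 72.8°; drift +1.1° → track 73.9°, groundspeed 131.6 kt
Leg 4: heading 259.3°; drift -1.9° → track 257.4°, groundspeed 214.6 kt
Leg 5: heading 220.3°; drift +5.5° → track 225.8°, groundspeed 210.8 kt
Leg 6: heading 161.0°; drift +13.5° → track 174.5°, groundspeed 179.5 kt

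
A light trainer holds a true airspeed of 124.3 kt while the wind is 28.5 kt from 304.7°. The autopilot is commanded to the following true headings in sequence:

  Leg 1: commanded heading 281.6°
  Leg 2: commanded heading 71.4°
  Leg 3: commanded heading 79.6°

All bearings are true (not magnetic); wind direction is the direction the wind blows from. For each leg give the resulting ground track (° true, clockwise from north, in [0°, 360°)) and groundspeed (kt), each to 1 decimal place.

Leg 1: heading 281.6°; drift -6.5° → track 275.1°, groundspeed 98.7 kt
Leg 2: heading 71.4°; drift +9.2° → track 80.6°, groundspeed 143.2 kt
Leg 3: heading 79.6°; drift +8.0° → track 87.6°, groundspeed 145.8 kt

Leg 1: track=275.1°, groundspeed=98.7 kt
Leg 2: track=80.6°, groundspeed=143.2 kt
Leg 3: track=87.6°, groundspeed=145.8 kt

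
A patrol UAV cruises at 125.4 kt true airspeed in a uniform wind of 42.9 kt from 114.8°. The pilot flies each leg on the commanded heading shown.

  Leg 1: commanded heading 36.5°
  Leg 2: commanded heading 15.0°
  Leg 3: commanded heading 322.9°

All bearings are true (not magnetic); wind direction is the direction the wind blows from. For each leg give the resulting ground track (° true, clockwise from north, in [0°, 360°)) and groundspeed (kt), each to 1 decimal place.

Leg 1: heading 36.5°; drift -19.8° → track 16.7°, groundspeed 124.0 kt
Leg 2: heading 15.0°; drift -17.7° → track 357.3°, groundspeed 139.3 kt
Leg 3: heading 322.9°; drift -7.1° → track 315.8°, groundspeed 164.5 kt

Leg 1: track=16.7°, groundspeed=124.0 kt
Leg 2: track=357.3°, groundspeed=139.3 kt
Leg 3: track=315.8°, groundspeed=164.5 kt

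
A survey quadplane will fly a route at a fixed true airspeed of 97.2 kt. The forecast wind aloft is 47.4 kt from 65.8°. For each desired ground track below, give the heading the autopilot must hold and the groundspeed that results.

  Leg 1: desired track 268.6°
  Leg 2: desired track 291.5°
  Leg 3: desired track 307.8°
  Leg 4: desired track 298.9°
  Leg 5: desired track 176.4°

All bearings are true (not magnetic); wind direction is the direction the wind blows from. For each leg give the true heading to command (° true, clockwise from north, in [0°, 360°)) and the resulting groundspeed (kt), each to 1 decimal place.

Leg 1: heading=279.5°, groundspeed=139.1 kt
Leg 2: heading=311.9°, groundspeed=124.2 kt
Leg 3: heading=333.3°, groundspeed=110.0 kt
Leg 4: heading=321.9°, groundspeed=118.0 kt
Leg 5: heading=149.2°, groundspeed=103.2 kt

Leg 1: desired track 268.6°; wind correction +10.9° → command heading 279.5°, groundspeed 139.1 kt
Leg 2: desired track 291.5°; wind correction +20.4° → command heading 311.9°, groundspeed 124.2 kt
Leg 3: desired track 307.8°; wind correction +25.5° → command heading 333.3°, groundspeed 110.0 kt
Leg 4: desired track 298.9°; wind correction +23.0° → command heading 321.9°, groundspeed 118.0 kt
Leg 5: desired track 176.4°; wind correction -27.2° → command heading 149.2°, groundspeed 103.2 kt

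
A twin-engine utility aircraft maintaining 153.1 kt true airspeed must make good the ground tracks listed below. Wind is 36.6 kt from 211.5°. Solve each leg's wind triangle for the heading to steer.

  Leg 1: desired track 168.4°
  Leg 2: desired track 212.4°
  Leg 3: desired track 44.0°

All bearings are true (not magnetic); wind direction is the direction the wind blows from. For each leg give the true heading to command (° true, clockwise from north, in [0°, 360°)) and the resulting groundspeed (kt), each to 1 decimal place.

Leg 1: desired track 168.4°; wind correction +9.4° → command heading 177.8°, groundspeed 124.3 kt
Leg 2: desired track 212.4°; wind correction -0.2° → command heading 212.2°, groundspeed 116.5 kt
Leg 3: desired track 44.0°; wind correction +3.0° → command heading 47.0°, groundspeed 188.6 kt

Leg 1: heading=177.8°, groundspeed=124.3 kt
Leg 2: heading=212.2°, groundspeed=116.5 kt
Leg 3: heading=47.0°, groundspeed=188.6 kt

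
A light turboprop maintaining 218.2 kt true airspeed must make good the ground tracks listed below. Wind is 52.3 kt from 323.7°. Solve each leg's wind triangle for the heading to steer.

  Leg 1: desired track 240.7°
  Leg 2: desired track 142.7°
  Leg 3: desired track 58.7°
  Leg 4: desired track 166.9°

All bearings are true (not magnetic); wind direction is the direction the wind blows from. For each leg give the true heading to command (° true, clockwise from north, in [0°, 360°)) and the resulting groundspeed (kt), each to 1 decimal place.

Leg 1: desired track 240.7°; wind correction +13.8° → command heading 254.5°, groundspeed 205.6 kt
Leg 2: desired track 142.7°; wind correction -0.2° → command heading 142.5°, groundspeed 270.5 kt
Leg 3: desired track 58.7°; wind correction -13.8° → command heading 44.9°, groundspeed 216.4 kt
Leg 4: desired track 166.9°; wind correction +5.4° → command heading 172.3°, groundspeed 265.3 kt

Leg 1: heading=254.5°, groundspeed=205.6 kt
Leg 2: heading=142.5°, groundspeed=270.5 kt
Leg 3: heading=44.9°, groundspeed=216.4 kt
Leg 4: heading=172.3°, groundspeed=265.3 kt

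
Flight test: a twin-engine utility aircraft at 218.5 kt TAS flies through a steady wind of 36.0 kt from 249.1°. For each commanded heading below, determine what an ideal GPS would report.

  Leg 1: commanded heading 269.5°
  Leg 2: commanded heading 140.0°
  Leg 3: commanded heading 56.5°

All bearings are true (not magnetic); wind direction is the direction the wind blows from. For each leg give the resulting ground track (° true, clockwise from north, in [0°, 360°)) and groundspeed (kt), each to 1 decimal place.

Leg 1: track=273.4°, groundspeed=185.2 kt
Leg 2: track=131.6°, groundspeed=232.8 kt
Leg 3: track=58.3°, groundspeed=253.8 kt

Leg 1: heading 269.5°; drift +3.9° → track 273.4°, groundspeed 185.2 kt
Leg 2: heading 140.0°; drift -8.4° → track 131.6°, groundspeed 232.8 kt
Leg 3: heading 56.5°; drift +1.8° → track 58.3°, groundspeed 253.8 kt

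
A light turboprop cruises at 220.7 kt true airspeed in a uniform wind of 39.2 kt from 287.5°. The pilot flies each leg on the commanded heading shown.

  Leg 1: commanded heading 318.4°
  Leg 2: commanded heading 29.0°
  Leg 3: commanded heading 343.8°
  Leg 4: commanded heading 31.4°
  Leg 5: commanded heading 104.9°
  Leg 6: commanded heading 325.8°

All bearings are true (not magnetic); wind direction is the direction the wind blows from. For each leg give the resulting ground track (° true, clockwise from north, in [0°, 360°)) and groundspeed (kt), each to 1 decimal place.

Leg 1: heading 318.4°; drift +6.1° → track 324.5°, groundspeed 188.1 kt
Leg 2: heading 29.0°; drift +9.5° → track 38.5°, groundspeed 231.7 kt
Leg 3: heading 343.8°; drift +9.3° → track 353.1°, groundspeed 201.6 kt
Leg 4: heading 31.4°; drift +9.4° → track 40.8°, groundspeed 233.2 kt
Leg 5: heading 104.9°; drift +0.4° → track 105.3°, groundspeed 259.9 kt
Leg 6: heading 325.8°; drift +7.3° → track 333.1°, groundspeed 191.5 kt

Leg 1: track=324.5°, groundspeed=188.1 kt
Leg 2: track=38.5°, groundspeed=231.7 kt
Leg 3: track=353.1°, groundspeed=201.6 kt
Leg 4: track=40.8°, groundspeed=233.2 kt
Leg 5: track=105.3°, groundspeed=259.9 kt
Leg 6: track=333.1°, groundspeed=191.5 kt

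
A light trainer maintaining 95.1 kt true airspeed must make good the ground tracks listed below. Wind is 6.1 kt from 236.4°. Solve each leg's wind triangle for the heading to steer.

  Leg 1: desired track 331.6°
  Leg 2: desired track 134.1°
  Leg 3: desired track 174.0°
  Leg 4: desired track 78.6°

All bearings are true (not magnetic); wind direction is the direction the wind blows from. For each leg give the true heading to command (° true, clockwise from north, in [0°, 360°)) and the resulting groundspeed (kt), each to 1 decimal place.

Leg 1: heading=327.9°, groundspeed=95.5 kt
Leg 2: heading=137.7°, groundspeed=96.2 kt
Leg 3: heading=177.3°, groundspeed=92.1 kt
Leg 4: heading=80.0°, groundspeed=100.7 kt

Leg 1: desired track 331.6°; wind correction -3.7° → command heading 327.9°, groundspeed 95.5 kt
Leg 2: desired track 134.1°; wind correction +3.6° → command heading 137.7°, groundspeed 96.2 kt
Leg 3: desired track 174.0°; wind correction +3.3° → command heading 177.3°, groundspeed 92.1 kt
Leg 4: desired track 78.6°; wind correction +1.4° → command heading 80.0°, groundspeed 100.7 kt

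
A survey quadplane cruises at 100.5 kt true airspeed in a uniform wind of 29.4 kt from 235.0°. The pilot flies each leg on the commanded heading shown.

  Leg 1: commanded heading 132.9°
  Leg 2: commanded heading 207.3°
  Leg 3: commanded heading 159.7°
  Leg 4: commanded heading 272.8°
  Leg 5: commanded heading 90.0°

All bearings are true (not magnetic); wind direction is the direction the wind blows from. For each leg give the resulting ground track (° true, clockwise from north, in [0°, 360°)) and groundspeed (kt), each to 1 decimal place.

Leg 1: track=117.8°, groundspeed=110.5 kt
Leg 2: track=196.9°, groundspeed=75.7 kt
Leg 3: track=142.7°, groundspeed=97.3 kt
Leg 4: track=285.9°, groundspeed=79.3 kt
Leg 5: track=82.3°, groundspeed=125.7 kt

Leg 1: heading 132.9°; drift -15.1° → track 117.8°, groundspeed 110.5 kt
Leg 2: heading 207.3°; drift -10.4° → track 196.9°, groundspeed 75.7 kt
Leg 3: heading 159.7°; drift -17.0° → track 142.7°, groundspeed 97.3 kt
Leg 4: heading 272.8°; drift +13.1° → track 285.9°, groundspeed 79.3 kt
Leg 5: heading 90.0°; drift -7.7° → track 82.3°, groundspeed 125.7 kt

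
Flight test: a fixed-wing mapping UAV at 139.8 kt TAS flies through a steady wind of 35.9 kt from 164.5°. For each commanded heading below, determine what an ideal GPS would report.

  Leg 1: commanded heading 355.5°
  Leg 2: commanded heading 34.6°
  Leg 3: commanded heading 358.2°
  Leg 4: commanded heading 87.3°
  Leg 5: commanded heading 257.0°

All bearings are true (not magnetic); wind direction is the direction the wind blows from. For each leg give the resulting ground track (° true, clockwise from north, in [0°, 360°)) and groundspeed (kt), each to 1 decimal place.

Leg 1: track=353.3°, groundspeed=175.2 kt
Leg 2: track=25.0°, groundspeed=165.1 kt
Leg 3: track=355.4°, groundspeed=174.9 kt
Leg 4: track=72.4°, groundspeed=136.4 kt
Leg 5: track=271.2°, groundspeed=145.8 kt

Leg 1: heading 355.5°; drift -2.2° → track 353.3°, groundspeed 175.2 kt
Leg 2: heading 34.6°; drift -9.6° → track 25.0°, groundspeed 165.1 kt
Leg 3: heading 358.2°; drift -2.8° → track 355.4°, groundspeed 174.9 kt
Leg 4: heading 87.3°; drift -14.9° → track 72.4°, groundspeed 136.4 kt
Leg 5: heading 257.0°; drift +14.2° → track 271.2°, groundspeed 145.8 kt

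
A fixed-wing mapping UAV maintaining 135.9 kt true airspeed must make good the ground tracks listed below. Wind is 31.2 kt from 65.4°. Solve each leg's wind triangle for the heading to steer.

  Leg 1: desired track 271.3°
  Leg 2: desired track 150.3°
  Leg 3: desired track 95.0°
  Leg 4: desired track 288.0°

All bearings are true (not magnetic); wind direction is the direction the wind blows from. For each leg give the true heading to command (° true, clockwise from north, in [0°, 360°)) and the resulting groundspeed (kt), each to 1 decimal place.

Leg 1: heading=277.1°, groundspeed=163.3 kt
Leg 2: heading=137.1°, groundspeed=129.5 kt
Leg 3: heading=88.5°, groundspeed=107.9 kt
Leg 4: heading=296.9°, groundspeed=157.2 kt

Leg 1: desired track 271.3°; wind correction +5.8° → command heading 277.1°, groundspeed 163.3 kt
Leg 2: desired track 150.3°; wind correction -13.2° → command heading 137.1°, groundspeed 129.5 kt
Leg 3: desired track 95.0°; wind correction -6.5° → command heading 88.5°, groundspeed 107.9 kt
Leg 4: desired track 288.0°; wind correction +8.9° → command heading 296.9°, groundspeed 157.2 kt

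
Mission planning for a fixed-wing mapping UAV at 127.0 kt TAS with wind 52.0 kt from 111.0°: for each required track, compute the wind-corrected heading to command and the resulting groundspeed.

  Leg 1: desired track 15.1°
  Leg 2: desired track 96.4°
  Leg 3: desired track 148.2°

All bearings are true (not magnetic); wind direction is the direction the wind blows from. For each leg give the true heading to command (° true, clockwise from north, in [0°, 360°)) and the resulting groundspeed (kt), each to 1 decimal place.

Leg 1: heading=39.1°, groundspeed=121.3 kt
Leg 2: heading=102.3°, groundspeed=76.0 kt
Leg 3: heading=133.9°, groundspeed=81.6 kt

Leg 1: desired track 15.1°; wind correction +24.0° → command heading 39.1°, groundspeed 121.3 kt
Leg 2: desired track 96.4°; wind correction +5.9° → command heading 102.3°, groundspeed 76.0 kt
Leg 3: desired track 148.2°; wind correction -14.3° → command heading 133.9°, groundspeed 81.6 kt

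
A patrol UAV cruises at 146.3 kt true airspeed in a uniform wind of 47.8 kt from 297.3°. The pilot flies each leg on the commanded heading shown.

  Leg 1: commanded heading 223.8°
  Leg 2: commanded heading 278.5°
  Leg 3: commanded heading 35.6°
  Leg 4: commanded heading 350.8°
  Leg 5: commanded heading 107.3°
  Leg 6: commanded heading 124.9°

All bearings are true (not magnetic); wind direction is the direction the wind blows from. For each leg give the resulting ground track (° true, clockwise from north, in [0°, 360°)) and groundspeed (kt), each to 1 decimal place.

Leg 1: heading 223.8°; drift -19.1° → track 204.7°, groundspeed 140.4 kt
Leg 2: heading 278.5°; drift -8.7° → track 269.8°, groundspeed 102.2 kt
Leg 3: heading 35.6°; drift +17.2° → track 52.8°, groundspeed 160.3 kt
Leg 4: heading 350.8°; drift +18.1° → track 8.9°, groundspeed 124.0 kt
Leg 5: heading 107.3°; drift +2.5° → track 109.8°, groundspeed 193.6 kt
Leg 6: heading 124.9°; drift -1.9° → track 123.0°, groundspeed 193.8 kt

Leg 1: track=204.7°, groundspeed=140.4 kt
Leg 2: track=269.8°, groundspeed=102.2 kt
Leg 3: track=52.8°, groundspeed=160.3 kt
Leg 4: track=8.9°, groundspeed=124.0 kt
Leg 5: track=109.8°, groundspeed=193.6 kt
Leg 6: track=123.0°, groundspeed=193.8 kt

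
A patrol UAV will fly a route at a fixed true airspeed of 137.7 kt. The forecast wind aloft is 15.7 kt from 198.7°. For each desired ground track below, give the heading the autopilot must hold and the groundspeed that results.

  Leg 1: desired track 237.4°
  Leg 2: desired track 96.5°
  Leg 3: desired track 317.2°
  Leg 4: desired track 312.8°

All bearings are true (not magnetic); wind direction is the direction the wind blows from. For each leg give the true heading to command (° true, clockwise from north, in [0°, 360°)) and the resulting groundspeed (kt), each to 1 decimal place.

Leg 1: heading=233.3°, groundspeed=125.1 kt
Leg 2: heading=102.9°, groundspeed=140.2 kt
Leg 3: heading=311.4°, groundspeed=144.5 kt
Leg 4: heading=306.8°, groundspeed=143.4 kt

Leg 1: desired track 237.4°; wind correction -4.1° → command heading 233.3°, groundspeed 125.1 kt
Leg 2: desired track 96.5°; wind correction +6.4° → command heading 102.9°, groundspeed 140.2 kt
Leg 3: desired track 317.2°; wind correction -5.8° → command heading 311.4°, groundspeed 144.5 kt
Leg 4: desired track 312.8°; wind correction -6.0° → command heading 306.8°, groundspeed 143.4 kt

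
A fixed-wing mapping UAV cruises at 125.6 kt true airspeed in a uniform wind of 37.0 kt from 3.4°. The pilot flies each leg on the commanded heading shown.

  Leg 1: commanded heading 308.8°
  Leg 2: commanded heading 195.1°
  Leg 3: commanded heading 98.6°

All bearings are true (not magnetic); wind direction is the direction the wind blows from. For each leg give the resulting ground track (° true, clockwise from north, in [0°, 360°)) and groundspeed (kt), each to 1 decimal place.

Leg 1: track=292.7°, groundspeed=108.4 kt
Leg 2: track=192.4°, groundspeed=162.0 kt
Leg 3: track=114.5°, groundspeed=134.1 kt

Leg 1: heading 308.8°; drift -16.1° → track 292.7°, groundspeed 108.4 kt
Leg 2: heading 195.1°; drift -2.7° → track 192.4°, groundspeed 162.0 kt
Leg 3: heading 98.6°; drift +15.9° → track 114.5°, groundspeed 134.1 kt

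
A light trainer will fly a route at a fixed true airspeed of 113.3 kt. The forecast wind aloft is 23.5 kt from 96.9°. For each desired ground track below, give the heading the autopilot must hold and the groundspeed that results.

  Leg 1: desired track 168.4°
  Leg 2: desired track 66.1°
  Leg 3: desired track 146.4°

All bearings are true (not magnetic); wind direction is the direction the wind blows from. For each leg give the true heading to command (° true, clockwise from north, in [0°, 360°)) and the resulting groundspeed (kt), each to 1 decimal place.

Leg 1: desired track 168.4°; wind correction -11.3° → command heading 157.1°, groundspeed 103.6 kt
Leg 2: desired track 66.1°; wind correction +6.1° → command heading 72.2°, groundspeed 92.5 kt
Leg 3: desired track 146.4°; wind correction -9.1° → command heading 137.3°, groundspeed 96.6 kt

Leg 1: heading=157.1°, groundspeed=103.6 kt
Leg 2: heading=72.2°, groundspeed=92.5 kt
Leg 3: heading=137.3°, groundspeed=96.6 kt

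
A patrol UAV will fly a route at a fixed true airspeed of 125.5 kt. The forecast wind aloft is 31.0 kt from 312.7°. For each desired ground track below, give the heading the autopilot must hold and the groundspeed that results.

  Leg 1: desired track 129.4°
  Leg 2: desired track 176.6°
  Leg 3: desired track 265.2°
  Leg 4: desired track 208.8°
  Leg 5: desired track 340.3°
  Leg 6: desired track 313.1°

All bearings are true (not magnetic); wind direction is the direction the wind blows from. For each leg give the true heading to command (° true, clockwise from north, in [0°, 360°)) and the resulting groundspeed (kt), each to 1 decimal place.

Leg 1: desired track 129.4°; wind correction -0.8° → command heading 128.6°, groundspeed 156.4 kt
Leg 2: desired track 176.6°; wind correction +9.9° → command heading 186.5°, groundspeed 146.0 kt
Leg 3: desired track 265.2°; wind correction +10.5° → command heading 275.7°, groundspeed 102.5 kt
Leg 4: desired track 208.8°; wind correction +13.9° → command heading 222.7°, groundspeed 129.3 kt
Leg 5: desired track 340.3°; wind correction -6.6° → command heading 333.7°, groundspeed 97.2 kt
Leg 6: desired track 313.1°; wind correction -0.1° → command heading 313.0°, groundspeed 94.5 kt

Leg 1: heading=128.6°, groundspeed=156.4 kt
Leg 2: heading=186.5°, groundspeed=146.0 kt
Leg 3: heading=275.7°, groundspeed=102.5 kt
Leg 4: heading=222.7°, groundspeed=129.3 kt
Leg 5: heading=333.7°, groundspeed=97.2 kt
Leg 6: heading=313.0°, groundspeed=94.5 kt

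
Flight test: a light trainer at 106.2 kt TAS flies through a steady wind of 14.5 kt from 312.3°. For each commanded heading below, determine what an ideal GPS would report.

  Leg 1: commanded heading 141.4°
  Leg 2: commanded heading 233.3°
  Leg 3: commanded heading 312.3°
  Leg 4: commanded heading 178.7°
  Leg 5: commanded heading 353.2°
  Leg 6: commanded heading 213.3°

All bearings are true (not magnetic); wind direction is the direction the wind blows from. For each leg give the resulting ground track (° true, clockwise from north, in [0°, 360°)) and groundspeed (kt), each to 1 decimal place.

Leg 1: heading 141.4°; drift -1.1° → track 140.3°, groundspeed 120.5 kt
Leg 2: heading 233.3°; drift -7.8° → track 225.5°, groundspeed 104.4 kt
Leg 3: heading 312.3°; drift +0.0° → track 312.3°, groundspeed 91.7 kt
Leg 4: heading 178.7°; drift -5.2° → track 173.5°, groundspeed 116.7 kt
Leg 5: heading 353.2°; drift +5.7° → track 358.9°, groundspeed 95.7 kt
Leg 6: heading 213.3°; drift -7.5° → track 205.8°, groundspeed 109.4 kt

Leg 1: track=140.3°, groundspeed=120.5 kt
Leg 2: track=225.5°, groundspeed=104.4 kt
Leg 3: track=312.3°, groundspeed=91.7 kt
Leg 4: track=173.5°, groundspeed=116.7 kt
Leg 5: track=358.9°, groundspeed=95.7 kt
Leg 6: track=205.8°, groundspeed=109.4 kt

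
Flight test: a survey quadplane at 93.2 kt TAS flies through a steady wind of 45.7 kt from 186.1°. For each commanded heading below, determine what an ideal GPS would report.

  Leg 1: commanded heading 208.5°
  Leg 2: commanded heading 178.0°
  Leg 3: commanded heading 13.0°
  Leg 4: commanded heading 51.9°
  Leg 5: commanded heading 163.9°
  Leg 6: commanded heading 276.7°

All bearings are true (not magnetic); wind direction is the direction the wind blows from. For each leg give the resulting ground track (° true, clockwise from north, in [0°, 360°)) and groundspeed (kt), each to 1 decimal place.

Leg 1: heading 208.5°; drift +18.9° → track 227.4°, groundspeed 53.8 kt
Leg 2: heading 178.0°; drift -7.6° → track 170.4°, groundspeed 48.4 kt
Leg 3: heading 13.0°; drift -2.3° → track 10.7°, groundspeed 138.7 kt
Leg 4: heading 51.9°; drift -14.7° → track 37.2°, groundspeed 129.3 kt
Leg 5: heading 163.9°; drift -18.7° → track 145.2°, groundspeed 53.7 kt
Leg 6: heading 276.7°; drift +26.0° → track 302.7°, groundspeed 104.2 kt

Leg 1: track=227.4°, groundspeed=53.8 kt
Leg 2: track=170.4°, groundspeed=48.4 kt
Leg 3: track=10.7°, groundspeed=138.7 kt
Leg 4: track=37.2°, groundspeed=129.3 kt
Leg 5: track=145.2°, groundspeed=53.7 kt
Leg 6: track=302.7°, groundspeed=104.2 kt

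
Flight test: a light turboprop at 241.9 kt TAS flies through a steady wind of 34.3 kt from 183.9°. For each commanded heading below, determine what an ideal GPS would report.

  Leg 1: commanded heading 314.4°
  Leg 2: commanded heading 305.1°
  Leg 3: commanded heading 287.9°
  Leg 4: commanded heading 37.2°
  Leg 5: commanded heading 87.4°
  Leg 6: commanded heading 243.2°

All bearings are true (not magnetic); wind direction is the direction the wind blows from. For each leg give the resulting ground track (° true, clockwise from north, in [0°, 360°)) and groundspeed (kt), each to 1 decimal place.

Leg 1: track=320.0°, groundspeed=265.5 kt
Leg 2: track=311.5°, groundspeed=261.3 kt
Leg 3: track=295.5°, groundspeed=252.4 kt
Leg 4: track=33.2°, groundspeed=271.2 kt
Leg 5: track=79.5°, groundspeed=248.1 kt
Leg 6: track=250.7°, groundspeed=226.3 kt

Leg 1: heading 314.4°; drift +5.6° → track 320.0°, groundspeed 265.5 kt
Leg 2: heading 305.1°; drift +6.4° → track 311.5°, groundspeed 261.3 kt
Leg 3: heading 287.9°; drift +7.6° → track 295.5°, groundspeed 252.4 kt
Leg 4: heading 37.2°; drift -4.0° → track 33.2°, groundspeed 271.2 kt
Leg 5: heading 87.4°; drift -7.9° → track 79.5°, groundspeed 248.1 kt
Leg 6: heading 243.2°; drift +7.5° → track 250.7°, groundspeed 226.3 kt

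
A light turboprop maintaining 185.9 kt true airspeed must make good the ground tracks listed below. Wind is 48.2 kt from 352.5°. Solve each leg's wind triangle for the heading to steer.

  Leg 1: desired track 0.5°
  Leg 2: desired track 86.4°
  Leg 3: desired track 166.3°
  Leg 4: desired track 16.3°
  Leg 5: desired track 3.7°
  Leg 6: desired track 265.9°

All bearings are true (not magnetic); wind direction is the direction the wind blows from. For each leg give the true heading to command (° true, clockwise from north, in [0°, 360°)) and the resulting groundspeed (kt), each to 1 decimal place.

Leg 1: desired track 0.5°; wind correction -2.1° → command heading 358.4°, groundspeed 138.0 kt
Leg 2: desired track 86.4°; wind correction -15.0° → command heading 71.4°, groundspeed 182.9 kt
Leg 3: desired track 166.3°; wind correction -1.6° → command heading 164.7°, groundspeed 233.7 kt
Leg 4: desired track 16.3°; wind correction -6.0° → command heading 10.3°, groundspeed 140.8 kt
Leg 5: desired track 3.7°; wind correction -2.9° → command heading 0.8°, groundspeed 138.4 kt
Leg 6: desired track 265.9°; wind correction +15.0° → command heading 280.9°, groundspeed 176.7 kt

Leg 1: heading=358.4°, groundspeed=138.0 kt
Leg 2: heading=71.4°, groundspeed=182.9 kt
Leg 3: heading=164.7°, groundspeed=233.7 kt
Leg 4: heading=10.3°, groundspeed=140.8 kt
Leg 5: heading=0.8°, groundspeed=138.4 kt
Leg 6: heading=280.9°, groundspeed=176.7 kt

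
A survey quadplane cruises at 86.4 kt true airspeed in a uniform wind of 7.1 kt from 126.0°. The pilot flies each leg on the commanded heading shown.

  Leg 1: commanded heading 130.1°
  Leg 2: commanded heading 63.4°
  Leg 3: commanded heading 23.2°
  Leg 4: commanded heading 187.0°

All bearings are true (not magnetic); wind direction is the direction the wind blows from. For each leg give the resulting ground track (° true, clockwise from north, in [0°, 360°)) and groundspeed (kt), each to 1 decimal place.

Leg 1: heading 130.1°; drift +0.4° → track 130.5°, groundspeed 79.3 kt
Leg 2: heading 63.4°; drift -4.3° → track 59.1°, groundspeed 83.4 kt
Leg 3: heading 23.2°; drift -4.5° → track 18.7°, groundspeed 88.2 kt
Leg 4: heading 187.0°; drift +4.3° → track 191.3°, groundspeed 83.2 kt

Leg 1: track=130.5°, groundspeed=79.3 kt
Leg 2: track=59.1°, groundspeed=83.4 kt
Leg 3: track=18.7°, groundspeed=88.2 kt
Leg 4: track=191.3°, groundspeed=83.2 kt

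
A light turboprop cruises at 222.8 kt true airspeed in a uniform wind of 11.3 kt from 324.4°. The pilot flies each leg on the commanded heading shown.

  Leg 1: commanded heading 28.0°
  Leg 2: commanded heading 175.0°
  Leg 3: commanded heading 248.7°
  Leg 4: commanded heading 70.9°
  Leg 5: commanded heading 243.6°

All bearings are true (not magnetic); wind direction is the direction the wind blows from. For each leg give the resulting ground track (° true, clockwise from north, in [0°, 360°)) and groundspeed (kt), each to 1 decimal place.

Leg 1: track=30.7°, groundspeed=218.0 kt
Leg 2: track=173.6°, groundspeed=232.6 kt
Leg 3: track=245.9°, groundspeed=220.3 kt
Leg 4: track=73.6°, groundspeed=226.3 kt
Leg 5: track=240.7°, groundspeed=221.3 kt

Leg 1: heading 28.0°; drift +2.7° → track 30.7°, groundspeed 218.0 kt
Leg 2: heading 175.0°; drift -1.4° → track 173.6°, groundspeed 232.6 kt
Leg 3: heading 248.7°; drift -2.8° → track 245.9°, groundspeed 220.3 kt
Leg 4: heading 70.9°; drift +2.7° → track 73.6°, groundspeed 226.3 kt
Leg 5: heading 243.6°; drift -2.9° → track 240.7°, groundspeed 221.3 kt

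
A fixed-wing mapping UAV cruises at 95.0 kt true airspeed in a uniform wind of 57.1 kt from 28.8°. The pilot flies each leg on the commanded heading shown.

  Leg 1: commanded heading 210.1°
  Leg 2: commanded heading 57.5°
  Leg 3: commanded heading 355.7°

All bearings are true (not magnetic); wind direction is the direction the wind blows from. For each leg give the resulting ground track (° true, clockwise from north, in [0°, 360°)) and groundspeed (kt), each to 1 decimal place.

Leg 1: track=209.6°, groundspeed=152.1 kt
Leg 2: track=88.9°, groundspeed=52.6 kt
Leg 3: track=322.2°, groundspeed=56.5 kt

Leg 1: heading 210.1°; drift -0.5° → track 209.6°, groundspeed 152.1 kt
Leg 2: heading 57.5°; drift +31.4° → track 88.9°, groundspeed 52.6 kt
Leg 3: heading 355.7°; drift -33.5° → track 322.2°, groundspeed 56.5 kt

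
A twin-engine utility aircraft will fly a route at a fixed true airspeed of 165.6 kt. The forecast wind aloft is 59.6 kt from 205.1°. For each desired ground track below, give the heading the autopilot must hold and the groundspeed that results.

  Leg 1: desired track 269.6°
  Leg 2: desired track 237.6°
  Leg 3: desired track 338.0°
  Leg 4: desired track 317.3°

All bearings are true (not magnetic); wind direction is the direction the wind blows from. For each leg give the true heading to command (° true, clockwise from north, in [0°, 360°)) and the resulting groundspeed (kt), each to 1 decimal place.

Leg 1: desired track 269.6°; wind correction -19.0° → command heading 250.6°, groundspeed 131.0 kt
Leg 2: desired track 237.6°; wind correction -11.1° → command heading 226.5°, groundspeed 112.2 kt
Leg 3: desired track 338.0°; wind correction -15.3° → command heading 322.7°, groundspeed 200.3 kt
Leg 4: desired track 317.3°; wind correction -19.5° → command heading 297.8°, groundspeed 178.7 kt

Leg 1: heading=250.6°, groundspeed=131.0 kt
Leg 2: heading=226.5°, groundspeed=112.2 kt
Leg 3: heading=322.7°, groundspeed=200.3 kt
Leg 4: heading=297.8°, groundspeed=178.7 kt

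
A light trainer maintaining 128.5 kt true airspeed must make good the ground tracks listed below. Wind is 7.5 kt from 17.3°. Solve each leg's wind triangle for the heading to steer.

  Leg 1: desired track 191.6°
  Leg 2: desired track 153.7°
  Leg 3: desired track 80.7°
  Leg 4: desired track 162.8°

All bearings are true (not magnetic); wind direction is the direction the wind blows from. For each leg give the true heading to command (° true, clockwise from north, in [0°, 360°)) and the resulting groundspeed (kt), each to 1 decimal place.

Leg 1: desired track 191.6°; wind correction -0.3° → command heading 191.3°, groundspeed 136.0 kt
Leg 2: desired track 153.7°; wind correction -2.3° → command heading 151.4°, groundspeed 133.8 kt
Leg 3: desired track 80.7°; wind correction -3.0° → command heading 77.7°, groundspeed 125.0 kt
Leg 4: desired track 162.8°; wind correction -1.9° → command heading 160.9°, groundspeed 134.6 kt

Leg 1: heading=191.3°, groundspeed=136.0 kt
Leg 2: heading=151.4°, groundspeed=133.8 kt
Leg 3: heading=77.7°, groundspeed=125.0 kt
Leg 4: heading=160.9°, groundspeed=134.6 kt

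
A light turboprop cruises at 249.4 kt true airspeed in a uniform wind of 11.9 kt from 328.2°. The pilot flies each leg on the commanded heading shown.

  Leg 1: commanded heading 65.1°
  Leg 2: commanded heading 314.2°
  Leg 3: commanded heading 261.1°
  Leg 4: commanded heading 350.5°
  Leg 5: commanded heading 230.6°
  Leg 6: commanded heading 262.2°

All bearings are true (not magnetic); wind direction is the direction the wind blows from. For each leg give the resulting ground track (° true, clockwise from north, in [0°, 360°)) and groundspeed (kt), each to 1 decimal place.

Leg 1: heading 65.1°; drift +2.7° → track 67.8°, groundspeed 251.1 kt
Leg 2: heading 314.2°; drift -0.7° → track 313.5°, groundspeed 237.9 kt
Leg 3: heading 261.1°; drift -2.6° → track 258.5°, groundspeed 245.0 kt
Leg 4: heading 350.5°; drift +1.1° → track 351.6°, groundspeed 238.4 kt
Leg 5: heading 230.6°; drift -2.7° → track 227.9°, groundspeed 251.3 kt
Leg 6: heading 262.2°; drift -2.5° → track 259.7°, groundspeed 244.8 kt

Leg 1: track=67.8°, groundspeed=251.1 kt
Leg 2: track=313.5°, groundspeed=237.9 kt
Leg 3: track=258.5°, groundspeed=245.0 kt
Leg 4: track=351.6°, groundspeed=238.4 kt
Leg 5: track=227.9°, groundspeed=251.3 kt
Leg 6: track=259.7°, groundspeed=244.8 kt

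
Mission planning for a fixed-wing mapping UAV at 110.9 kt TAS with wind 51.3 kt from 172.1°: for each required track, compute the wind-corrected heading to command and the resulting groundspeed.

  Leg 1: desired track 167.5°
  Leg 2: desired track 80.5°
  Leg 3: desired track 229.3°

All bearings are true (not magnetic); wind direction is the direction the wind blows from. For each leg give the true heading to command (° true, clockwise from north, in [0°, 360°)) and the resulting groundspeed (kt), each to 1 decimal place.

Leg 1: heading=169.6°, groundspeed=59.7 kt
Leg 2: heading=108.0°, groundspeed=99.8 kt
Leg 3: heading=206.4°, groundspeed=74.4 kt

Leg 1: desired track 167.5°; wind correction +2.1° → command heading 169.6°, groundspeed 59.7 kt
Leg 2: desired track 80.5°; wind correction +27.5° → command heading 108.0°, groundspeed 99.8 kt
Leg 3: desired track 229.3°; wind correction -22.9° → command heading 206.4°, groundspeed 74.4 kt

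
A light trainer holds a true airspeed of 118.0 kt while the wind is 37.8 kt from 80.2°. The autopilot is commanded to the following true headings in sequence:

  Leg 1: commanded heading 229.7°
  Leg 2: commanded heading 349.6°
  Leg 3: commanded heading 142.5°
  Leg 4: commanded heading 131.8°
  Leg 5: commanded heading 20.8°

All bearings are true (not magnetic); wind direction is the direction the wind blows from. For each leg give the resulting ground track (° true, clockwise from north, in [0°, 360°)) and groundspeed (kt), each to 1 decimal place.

Leg 1: track=237.0°, groundspeed=151.8 kt
Leg 2: track=331.9°, groundspeed=124.3 kt
Leg 3: track=160.9°, groundspeed=105.9 kt
Leg 4: track=149.2°, groundspeed=99.1 kt
Leg 5: track=2.6°, groundspeed=104.0 kt

Leg 1: heading 229.7°; drift +7.3° → track 237.0°, groundspeed 151.8 kt
Leg 2: heading 349.6°; drift -17.7° → track 331.9°, groundspeed 124.3 kt
Leg 3: heading 142.5°; drift +18.4° → track 160.9°, groundspeed 105.9 kt
Leg 4: heading 131.8°; drift +17.4° → track 149.2°, groundspeed 99.1 kt
Leg 5: heading 20.8°; drift -18.2° → track 2.6°, groundspeed 104.0 kt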